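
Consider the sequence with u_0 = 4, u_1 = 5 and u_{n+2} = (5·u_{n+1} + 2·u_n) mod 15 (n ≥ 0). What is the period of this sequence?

We have u_0 = 4; u_1 = 5; u_2 = 3; u_3 = 10; u_4 = 11; u_5 = 0; u_6 = 7; u_7 = 5; u_8 = 9; u_9 = 10; u_{10} = 8; u_{11} = 0; u_{12} = 1; u_{13} = 5; u_{14} = 12; u_{15} = 10; u_{16} = 14; u_{17} = 0; u_{18} = 13; u_{19} = 5; u_{20} = 6; u_{21} = 10; u_{22} = 2; u_{23} = 0; u_{24} = 4; u_{25} = 5.
The sequence repeats with period 24.

24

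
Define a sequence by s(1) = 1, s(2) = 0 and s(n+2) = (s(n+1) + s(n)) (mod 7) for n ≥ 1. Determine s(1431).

Listing terms: s(1) = 1; s(2) = 0; s(3) = 1; s(4) = 1; s(5) = 2; s(6) = 3; s(7) = 5; s(8) = 1; s(9) = 6; s(10) = 0; s(11) = 6; s(12) = 6; s(13) = 5; s(14) = 4; s(15) = 2; s(16) = 6; s(17) = 1; s(18) = 0.
Since (s(17), s(18)) = (s(1), s(2)) = (1, 0) (two consecutive terms determine the rest), the sequence is periodic with period 16.
So s(1431) = s(1 + ((1431-1) mod 16)) = s(7) = 5.

5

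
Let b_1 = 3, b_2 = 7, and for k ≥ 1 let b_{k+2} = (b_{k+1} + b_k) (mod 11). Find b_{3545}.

5

Listing terms: b_1 = 3; b_2 = 7; b_3 = 10; b_4 = 6; b_5 = 5; b_6 = 0; b_7 = 5; b_8 = 5; b_9 = 10; b_{10} = 4; b_{11} = 3; b_{12} = 7.
The sequence repeats with period 10.
So b_{3545} = b_{1 + ((3545-1) mod 10)} = b_5 = 5.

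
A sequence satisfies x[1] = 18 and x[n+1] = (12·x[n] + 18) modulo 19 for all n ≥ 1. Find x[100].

15

Listing terms: x[1] = 18, x[2] = 6, x[3] = 14, x[4] = 15, x[5] = 8, x[6] = 0, x[7] = 18.
The sequence repeats with period 6.
So x[100] = x[1 + ((100-1) mod 6)] = x[4] = 15.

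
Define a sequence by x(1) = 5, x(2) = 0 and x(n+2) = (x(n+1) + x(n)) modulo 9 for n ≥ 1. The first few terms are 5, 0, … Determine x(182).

0

Listing terms: x(1) = 5,  x(2) = 0,  x(3) = 5,  x(4) = 5,  x(5) = 1,  x(6) = 6,  x(7) = 7,  x(8) = 4,  x(9) = 2,  x(10) = 6,  x(11) = 8,  x(12) = 5,  x(13) = 4,  x(14) = 0,  x(15) = 4,  x(16) = 4,  x(17) = 8,  x(18) = 3,  x(19) = 2,  x(20) = 5,  x(21) = 7,  x(22) = 3,  x(23) = 1,  x(24) = 4,  x(25) = 5,  x(26) = 0.
Since (x(25), x(26)) = (x(1), x(2)) = (5, 0) (two consecutive terms determine the rest), the sequence is periodic with period 24.
So x(182) = x(1 + ((182-1) mod 24)) = x(14) = 0.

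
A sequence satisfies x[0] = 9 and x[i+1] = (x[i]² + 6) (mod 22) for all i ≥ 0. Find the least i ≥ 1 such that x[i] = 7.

x[0] = 9,  x[1] = 21,  x[2] = 7,  x[3] = 11,  x[4] = 17,  x[5] = 9.
The sequence repeats with period 5.
The value 7 first appears (with i ≥ 1) at x[2].

2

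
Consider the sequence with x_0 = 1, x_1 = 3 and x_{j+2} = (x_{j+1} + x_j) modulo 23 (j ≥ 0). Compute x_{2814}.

x_0 = 1, x_1 = 3, x_2 = 4, x_3 = 7, x_4 = 11, x_5 = 18, x_6 = 6, x_7 = 1, x_8 = 7, x_9 = 8, x_{10} = 15, x_{11} = 0, x_{12} = 15, x_{13} = 15, x_{14} = 7, x_{15} = 22, x_{16} = 6, x_{17} = 5, x_{18} = 11, x_{19} = 16, x_{20} = 4, x_{21} = 20, x_{22} = 1, x_{23} = 21, x_{24} = 22, x_{25} = 20, x_{26} = 19, x_{27} = 16, x_{28} = 12, x_{29} = 5, x_{30} = 17, x_{31} = 22, x_{32} = 16, x_{33} = 15, x_{34} = 8, x_{35} = 0, x_{36} = 8, x_{37} = 8, x_{38} = 16, x_{39} = 1, x_{40} = 17, x_{41} = 18, x_{42} = 12, x_{43} = 7, x_{44} = 19, x_{45} = 3, x_{46} = 22, x_{47} = 2, x_{48} = 1, x_{49} = 3.
Since (x_{48}, x_{49}) = (x_0, x_1) = (1, 3) (two consecutive terms determine the rest), the sequence is periodic with period 48.
(2814 - 0) mod 48 = 30, so x_{2814} = x_{30} = 17.

17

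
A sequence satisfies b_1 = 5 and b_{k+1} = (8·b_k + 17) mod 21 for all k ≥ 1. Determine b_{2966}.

b_1 = 5,  b_2 = 15,  b_3 = 11,  b_4 = 0,  b_5 = 17,  b_6 = 6,  b_7 = 2,  b_8 = 12,  b_9 = 8,  b_{10} = 18,  b_{11} = 14,  b_{12} = 3,  b_{13} = 20,  b_{14} = 9,  b_{15} = 5.
The sequence repeats with period 14.
(2966 - 1) mod 14 = 11, so b_{2966} = b_{12} = 3.

3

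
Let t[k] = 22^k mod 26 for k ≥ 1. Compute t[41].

Computing terms: t[1] = 22; t[2] = 16; t[3] = 14; t[4] = 22.
Since t[4] = t[1] = 22, the sequence is periodic with period 3.
(41 - 1) mod 3 = 1, so t[41] = t[2] = 16.

16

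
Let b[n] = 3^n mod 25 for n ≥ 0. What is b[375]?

b[0] = 1, b[1] = 3, b[2] = 9, b[3] = 2, b[4] = 6, b[5] = 18, b[6] = 4, b[7] = 12, b[8] = 11, b[9] = 8, b[10] = 24, b[11] = 22, b[12] = 16, b[13] = 23, b[14] = 19, b[15] = 7, b[16] = 21, b[17] = 13, b[18] = 14, b[19] = 17, b[20] = 1.
The sequence repeats with period 20.
(375 - 0) mod 20 = 15, so b[375] = b[15] = 7.

7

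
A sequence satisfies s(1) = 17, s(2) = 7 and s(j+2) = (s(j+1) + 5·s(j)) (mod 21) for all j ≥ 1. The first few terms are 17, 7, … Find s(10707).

s(1) = 17, s(2) = 7, s(3) = 8, s(4) = 1, s(5) = 20, s(6) = 4, s(7) = 20, s(8) = 19, s(9) = 14, s(10) = 4, s(11) = 11, s(12) = 10, s(13) = 2, s(14) = 10, s(15) = 20, s(16) = 7, s(17) = 2, s(18) = 16, s(19) = 5, s(20) = 1, s(21) = 5, s(22) = 10, s(23) = 14, s(24) = 1, s(25) = 8, s(26) = 13, s(27) = 11, s(28) = 13, s(29) = 5, s(30) = 7, s(31) = 11, s(32) = 4, s(33) = 17, s(34) = 16, s(35) = 17, s(36) = 13, s(37) = 14, s(38) = 16, s(39) = 2, s(40) = 19, s(41) = 8, s(42) = 19, s(43) = 17, s(44) = 7.
Since (s(43), s(44)) = (s(1), s(2)) = (17, 7) (two consecutive terms determine the rest), the sequence is periodic with period 42.
(10707 - 1) mod 42 = 38, so s(10707) = s(39) = 2.

2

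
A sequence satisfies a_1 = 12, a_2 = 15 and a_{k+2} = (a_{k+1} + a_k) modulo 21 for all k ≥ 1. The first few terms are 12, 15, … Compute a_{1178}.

6

Listing terms: a_1 = 12, a_2 = 15, a_3 = 6, a_4 = 0, a_5 = 6, a_6 = 6, a_7 = 12, a_8 = 18, a_9 = 9, a_{10} = 6, a_{11} = 15, a_{12} = 0, a_{13} = 15, a_{14} = 15, a_{15} = 9, a_{16} = 3, a_{17} = 12, a_{18} = 15.
The sequence repeats with period 16.
So a_{1178} = a_{1 + ((1178-1) mod 16)} = a_{10} = 6.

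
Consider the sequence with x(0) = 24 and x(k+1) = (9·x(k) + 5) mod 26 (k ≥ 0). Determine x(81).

Computing terms: x(0) = 24; x(1) = 13; x(2) = 18; x(3) = 11; x(4) = 0; x(5) = 5; x(6) = 24.
Since x(6) = x(0) = 24, the sequence is periodic with period 6.
So x(81) = x(0 + ((81-0) mod 6)) = x(3) = 11.

11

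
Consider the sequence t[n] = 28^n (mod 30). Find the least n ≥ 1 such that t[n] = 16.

Listing terms: t[0] = 1, t[1] = 28, t[2] = 4, t[3] = 22, t[4] = 16, t[5] = 28.
Since t[5] = t[1] = 28, the sequence is eventually periodic: after a pre-period of length 1 it cycles with period 4.
The value 16 first appears (with n ≥ 1) at t[4].

4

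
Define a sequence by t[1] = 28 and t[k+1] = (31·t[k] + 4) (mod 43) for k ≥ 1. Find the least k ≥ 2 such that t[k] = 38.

t[1] = 28, t[2] = 12, t[3] = 32, t[4] = 7, t[5] = 6, t[6] = 18, t[7] = 3, t[8] = 11, t[9] = 1, t[10] = 35, t[11] = 14, t[12] = 8, t[13] = 37, t[14] = 33, t[15] = 38, t[16] = 21, t[17] = 10, t[18] = 13, t[19] = 20, t[20] = 22, t[21] = 41, t[22] = 28.
Since t[22] = t[1] = 28, the sequence is periodic with period 21.
The value 38 first appears (with k ≥ 2) at t[15].

15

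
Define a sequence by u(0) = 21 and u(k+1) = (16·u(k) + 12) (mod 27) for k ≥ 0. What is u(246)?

3

Computing terms: u(0) = 21,  u(1) = 24,  u(2) = 18,  u(3) = 3,  u(4) = 6,  u(5) = 0,  u(6) = 12,  u(7) = 15,  u(8) = 9,  u(9) = 21.
Since u(9) = u(0) = 21, the sequence is periodic with period 9.
(246 - 0) mod 9 = 3, so u(246) = u(3) = 3.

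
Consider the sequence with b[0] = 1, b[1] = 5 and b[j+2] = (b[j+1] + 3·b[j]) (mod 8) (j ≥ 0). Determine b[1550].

0

Listing terms: b[0] = 1,  b[1] = 5,  b[2] = 0,  b[3] = 7,  b[4] = 7,  b[5] = 4,  b[6] = 1,  b[7] = 5.
Since (b[6], b[7]) = (b[0], b[1]) = (1, 5) (two consecutive terms determine the rest), the sequence is periodic with period 6.
(1550 - 0) mod 6 = 2, so b[1550] = b[2] = 0.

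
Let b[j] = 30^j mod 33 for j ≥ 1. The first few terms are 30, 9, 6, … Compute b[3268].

Listing terms: b[1] = 30, b[2] = 9, b[3] = 6, b[4] = 15, b[5] = 21, b[6] = 3, b[7] = 24, b[8] = 27, b[9] = 18, b[10] = 12, b[11] = 30.
The sequence repeats with period 10.
So b[3268] = b[1 + ((3268-1) mod 10)] = b[8] = 27.

27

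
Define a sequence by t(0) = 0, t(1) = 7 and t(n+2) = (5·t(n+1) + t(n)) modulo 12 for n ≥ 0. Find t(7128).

t(0) = 0; t(1) = 7; t(2) = 11; t(3) = 2; t(4) = 9; t(5) = 11; t(6) = 4; t(7) = 7; t(8) = 3; t(9) = 10; t(10) = 5; t(11) = 11; t(12) = 0; t(13) = 11; t(14) = 7; t(15) = 10; t(16) = 9; t(17) = 7; t(18) = 8; t(19) = 11; t(20) = 3; t(21) = 2; t(22) = 1; t(23) = 7; t(24) = 0; t(25) = 7.
Since (t(24), t(25)) = (t(0), t(1)) = (0, 7) (two consecutive terms determine the rest), the sequence is periodic with period 24.
(7128 - 0) mod 24 = 0, so t(7128) = t(0) = 0.

0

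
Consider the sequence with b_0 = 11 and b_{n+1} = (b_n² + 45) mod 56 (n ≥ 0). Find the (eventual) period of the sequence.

6

Listing terms: b_0 = 11,  b_1 = 54,  b_2 = 49,  b_3 = 38,  b_4 = 33,  b_5 = 14,  b_6 = 17,  b_7 = 54.
Since b_7 = b_1 = 54, the sequence is eventually periodic: after a pre-period of length 1 it cycles with period 6.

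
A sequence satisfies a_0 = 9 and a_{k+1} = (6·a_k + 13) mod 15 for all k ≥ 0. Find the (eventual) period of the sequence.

a_0 = 9, a_1 = 7, a_2 = 10, a_3 = 13, a_4 = 1, a_5 = 4, a_6 = 7.
Since a_6 = a_1 = 7, the sequence is eventually periodic: after a pre-period of length 1 it cycles with period 5.

5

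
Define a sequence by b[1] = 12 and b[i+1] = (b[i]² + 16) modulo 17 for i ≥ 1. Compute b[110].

Listing terms: b[1] = 12, b[2] = 7, b[3] = 14, b[4] = 8, b[5] = 12.
The sequence repeats with period 4.
(110 - 1) mod 4 = 1, so b[110] = b[2] = 7.

7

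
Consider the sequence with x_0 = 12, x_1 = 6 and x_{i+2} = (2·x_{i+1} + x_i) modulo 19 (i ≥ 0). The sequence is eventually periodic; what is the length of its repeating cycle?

40

Computing terms: x_0 = 12; x_1 = 6; x_2 = 5; x_3 = 16; x_4 = 18; x_5 = 14; x_6 = 8; x_7 = 11; x_8 = 11; x_9 = 14; x_{10} = 1; x_{11} = 16; x_{12} = 14; x_{13} = 6; x_{14} = 7; x_{15} = 1; x_{16} = 9; x_{17} = 0; x_{18} = 9; x_{19} = 18; x_{20} = 7; x_{21} = 13; x_{22} = 14; x_{23} = 3; x_{24} = 1; x_{25} = 5; x_{26} = 11; x_{27} = 8; x_{28} = 8; x_{29} = 5; x_{30} = 18; x_{31} = 3; x_{32} = 5; x_{33} = 13; x_{34} = 12; x_{35} = 18; x_{36} = 10; x_{37} = 0; x_{38} = 10; x_{39} = 1; x_{40} = 12; x_{41} = 6.
Since (x_{40}, x_{41}) = (x_0, x_1) = (12, 6) (two consecutive terms determine the rest), the sequence is periodic with period 40.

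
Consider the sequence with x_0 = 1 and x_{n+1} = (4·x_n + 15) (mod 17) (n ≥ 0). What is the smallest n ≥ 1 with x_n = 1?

Listing terms: x_0 = 1,  x_1 = 2,  x_2 = 6,  x_3 = 5,  x_4 = 1.
The sequence repeats with period 4.
The value 1 next appears (with n ≥ 1) at x_4.

4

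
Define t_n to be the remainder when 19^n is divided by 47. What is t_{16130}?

17

We have t_1 = 19,  t_2 = 32,  t_3 = 44,  t_4 = 37,  t_5 = 45,  t_6 = 9,  t_7 = 30,  t_8 = 6,  t_9 = 20,  t_{10} = 4,  t_{11} = 29,  t_{12} = 34,  t_{13} = 35,  t_{14} = 7,  t_{15} = 39,  t_{16} = 36,  t_{17} = 26,  t_{18} = 24,  t_{19} = 33,  t_{20} = 16,  t_{21} = 22,  t_{22} = 42,  t_{23} = 46,  t_{24} = 28,  t_{25} = 15,  t_{26} = 3,  t_{27} = 10,  t_{28} = 2,  t_{29} = 38,  t_{30} = 17,  t_{31} = 41,  t_{32} = 27,  t_{33} = 43,  t_{34} = 18,  t_{35} = 13,  t_{36} = 12,  t_{37} = 40,  t_{38} = 8,  t_{39} = 11,  t_{40} = 21,  t_{41} = 23,  t_{42} = 14,  t_{43} = 31,  t_{44} = 25,  t_{45} = 5,  t_{46} = 1,  t_{47} = 19.
Since t_{47} = t_1 = 19, the sequence is periodic with period 46.
(16130 - 1) mod 46 = 29, so t_{16130} = t_{30} = 17.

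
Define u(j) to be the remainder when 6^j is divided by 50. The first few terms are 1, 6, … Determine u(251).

6

Listing terms: u(0) = 1,  u(1) = 6,  u(2) = 36,  u(3) = 16,  u(4) = 46,  u(5) = 26,  u(6) = 6.
Since u(6) = u(1) = 6, the sequence is eventually periodic: after a pre-period of length 1 it cycles with period 5.
For j ≥ 1, u(j) depends only on (j - 1) mod 5. (251 - 1) mod 5 = 0, so u(251) = u(1) = 6.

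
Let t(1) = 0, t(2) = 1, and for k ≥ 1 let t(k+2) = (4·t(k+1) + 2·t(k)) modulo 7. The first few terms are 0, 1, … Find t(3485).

t(1) = 0; t(2) = 1; t(3) = 4; t(4) = 4; t(5) = 3; t(6) = 6; t(7) = 2; t(8) = 6; t(9) = 0; t(10) = 5; t(11) = 6; t(12) = 6; t(13) = 1; t(14) = 2; t(15) = 3; t(16) = 2; t(17) = 0; t(18) = 4; t(19) = 2; t(20) = 2; t(21) = 5; t(22) = 3; t(23) = 1; t(24) = 3; t(25) = 0; t(26) = 6; t(27) = 3; t(28) = 3; t(29) = 4; t(30) = 1; t(31) = 5; t(32) = 1; t(33) = 0; t(34) = 2; t(35) = 1; t(36) = 1; t(37) = 6; t(38) = 5; t(39) = 4; t(40) = 5; t(41) = 0; t(42) = 3; t(43) = 5; t(44) = 5; t(45) = 2; t(46) = 4; t(47) = 6; t(48) = 4; t(49) = 0; t(50) = 1.
Since (t(49), t(50)) = (t(1), t(2)) = (0, 1) (two consecutive terms determine the rest), the sequence is periodic with period 48.
(3485 - 1) mod 48 = 28, so t(3485) = t(29) = 4.

4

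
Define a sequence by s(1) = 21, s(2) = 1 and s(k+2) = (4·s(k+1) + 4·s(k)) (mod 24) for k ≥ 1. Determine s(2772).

Computing terms: s(1) = 21; s(2) = 1; s(3) = 16; s(4) = 20; s(5) = 0; s(6) = 8; s(7) = 8; s(8) = 16; s(9) = 0; s(10) = 16; s(11) = 16; s(12) = 8; s(13) = 0; s(14) = 8.
Since (s(13), s(14)) = (s(5), s(6)) = (0, 8) (two consecutive terms determine the rest), the sequence is eventually periodic: after a pre-period of length 4 it cycles with period 8.
For k ≥ 5, s(k) depends only on (k - 5) mod 8. (2772 - 5) mod 8 = 7, so s(2772) = s(12) = 8.

8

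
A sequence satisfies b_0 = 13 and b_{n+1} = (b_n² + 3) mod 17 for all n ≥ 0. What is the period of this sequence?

4

b_0 = 13, b_1 = 2, b_2 = 7, b_3 = 1, b_4 = 4, b_5 = 2.
Since b_5 = b_1 = 2, the sequence is eventually periodic: after a pre-period of length 1 it cycles with period 4.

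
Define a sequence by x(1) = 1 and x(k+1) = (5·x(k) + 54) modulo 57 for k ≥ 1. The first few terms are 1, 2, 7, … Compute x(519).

22

Listing terms: x(1) = 1,  x(2) = 2,  x(3) = 7,  x(4) = 32,  x(5) = 43,  x(6) = 41,  x(7) = 31,  x(8) = 38,  x(9) = 16,  x(10) = 20,  x(11) = 40,  x(12) = 26,  x(13) = 13,  x(14) = 5,  x(15) = 22,  x(16) = 50,  x(17) = 19,  x(18) = 35,  x(19) = 1.
Since x(19) = x(1) = 1, the sequence is periodic with period 18.
(519 - 1) mod 18 = 14, so x(519) = x(15) = 22.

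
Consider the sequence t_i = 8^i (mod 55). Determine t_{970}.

Listing terms: t_1 = 8, t_2 = 9, t_3 = 17, t_4 = 26, t_5 = 43, t_6 = 14, t_7 = 2, t_8 = 16, t_9 = 18, t_{10} = 34, t_{11} = 52, t_{12} = 31, t_{13} = 28, t_{14} = 4, t_{15} = 32, t_{16} = 36, t_{17} = 13, t_{18} = 49, t_{19} = 7, t_{20} = 1, t_{21} = 8.
Since t_{21} = t_1 = 8, the sequence is periodic with period 20.
So t_{970} = t_{1 + ((970-1) mod 20)} = t_{10} = 34.

34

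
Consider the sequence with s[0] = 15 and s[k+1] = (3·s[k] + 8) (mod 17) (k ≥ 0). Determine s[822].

9

Computing terms: s[0] = 15,  s[1] = 2,  s[2] = 14,  s[3] = 16,  s[4] = 5,  s[5] = 6,  s[6] = 9,  s[7] = 1,  s[8] = 11,  s[9] = 7,  s[10] = 12,  s[11] = 10,  s[12] = 4,  s[13] = 3,  s[14] = 0,  s[15] = 8,  s[16] = 15.
Since s[16] = s[0] = 15, the sequence is periodic with period 16.
So s[822] = s[0 + ((822-0) mod 16)] = s[6] = 9.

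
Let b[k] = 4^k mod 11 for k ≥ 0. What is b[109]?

We have b[0] = 1; b[1] = 4; b[2] = 5; b[3] = 9; b[4] = 3; b[5] = 1.
Since b[5] = b[0] = 1, the sequence is periodic with period 5.
(109 - 0) mod 5 = 4, so b[109] = b[4] = 3.

3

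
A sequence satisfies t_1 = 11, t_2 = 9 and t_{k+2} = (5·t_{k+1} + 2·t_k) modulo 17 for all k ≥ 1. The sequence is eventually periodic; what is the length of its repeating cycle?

8

t_1 = 11,  t_2 = 9,  t_3 = 16,  t_4 = 13,  t_5 = 12,  t_6 = 1,  t_7 = 12,  t_8 = 11,  t_9 = 11,  t_{10} = 9.
Since (t_9, t_{10}) = (t_1, t_2) = (11, 9) (two consecutive terms determine the rest), the sequence is periodic with period 8.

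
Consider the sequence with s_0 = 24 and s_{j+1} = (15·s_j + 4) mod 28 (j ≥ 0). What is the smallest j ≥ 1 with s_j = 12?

4

We have s_0 = 24,  s_1 = 0,  s_2 = 4,  s_3 = 8,  s_4 = 12,  s_5 = 16,  s_6 = 20,  s_7 = 24.
Since s_7 = s_0 = 24, the sequence is periodic with period 7.
The value 12 first appears (with j ≥ 1) at s_4.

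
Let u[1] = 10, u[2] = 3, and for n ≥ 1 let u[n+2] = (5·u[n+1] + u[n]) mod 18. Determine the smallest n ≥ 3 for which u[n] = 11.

Listing terms: u[1] = 10, u[2] = 3, u[3] = 7, u[4] = 2, u[5] = 17, u[6] = 15, u[7] = 2, u[8] = 7, u[9] = 1, u[10] = 12, u[11] = 7, u[12] = 11, u[13] = 8, u[14] = 15, u[15] = 11, u[16] = 16, u[17] = 1, u[18] = 3, u[19] = 16, u[20] = 11, u[21] = 17, u[22] = 6, u[23] = 11, u[24] = 7, u[25] = 10, u[26] = 3.
Since (u[25], u[26]) = (u[1], u[2]) = (10, 3) (two consecutive terms determine the rest), the sequence is periodic with period 24.
The value 11 first appears (with n ≥ 3) at u[12].

12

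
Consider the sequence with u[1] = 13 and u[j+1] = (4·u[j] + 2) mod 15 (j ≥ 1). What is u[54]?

14

We have u[1] = 13,  u[2] = 9,  u[3] = 8,  u[4] = 4,  u[5] = 3,  u[6] = 14,  u[7] = 13.
The sequence repeats with period 6.
So u[54] = u[1 + ((54-1) mod 6)] = u[6] = 14.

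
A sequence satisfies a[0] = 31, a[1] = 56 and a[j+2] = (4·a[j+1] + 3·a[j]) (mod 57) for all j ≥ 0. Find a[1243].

56

Listing terms: a[0] = 31; a[1] = 56; a[2] = 32; a[3] = 11; a[4] = 26; a[5] = 23; a[6] = 56; a[7] = 8; a[8] = 29; a[9] = 26; a[10] = 20; a[11] = 44; a[12] = 8; a[13] = 50; a[14] = 53; a[15] = 20; a[16] = 11; a[17] = 47; a[18] = 50; a[19] = 56; a[20] = 32.
Since (a[19], a[20]) = (a[1], a[2]) = (56, 32) (two consecutive terms determine the rest), the sequence is eventually periodic: after a pre-period of length 1 it cycles with period 18.
For j ≥ 1, a[j] depends only on (j - 1) mod 18. (1243 - 1) mod 18 = 0, so a[1243] = a[1] = 56.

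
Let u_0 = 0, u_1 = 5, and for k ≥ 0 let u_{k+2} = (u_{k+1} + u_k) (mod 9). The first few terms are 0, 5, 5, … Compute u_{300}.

0

u_0 = 0,  u_1 = 5,  u_2 = 5,  u_3 = 1,  u_4 = 6,  u_5 = 7,  u_6 = 4,  u_7 = 2,  u_8 = 6,  u_9 = 8,  u_{10} = 5,  u_{11} = 4,  u_{12} = 0,  u_{13} = 4,  u_{14} = 4,  u_{15} = 8,  u_{16} = 3,  u_{17} = 2,  u_{18} = 5,  u_{19} = 7,  u_{20} = 3,  u_{21} = 1,  u_{22} = 4,  u_{23} = 5,  u_{24} = 0,  u_{25} = 5.
Since (u_{24}, u_{25}) = (u_0, u_1) = (0, 5) (two consecutive terms determine the rest), the sequence is periodic with period 24.
So u_{300} = u_{0 + ((300-0) mod 24)} = u_{12} = 0.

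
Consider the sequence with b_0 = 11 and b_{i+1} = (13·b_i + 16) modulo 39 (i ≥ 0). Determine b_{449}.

16

We have b_0 = 11; b_1 = 3; b_2 = 16; b_3 = 29; b_4 = 3.
Since b_4 = b_1 = 3, the sequence is eventually periodic: after a pre-period of length 1 it cycles with period 3.
For i ≥ 1, b_i depends only on (i - 1) mod 3. (449 - 1) mod 3 = 1, so b_{449} = b_2 = 16.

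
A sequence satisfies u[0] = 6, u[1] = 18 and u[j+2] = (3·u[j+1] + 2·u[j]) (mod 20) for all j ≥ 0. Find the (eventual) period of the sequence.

24

We have u[0] = 6,  u[1] = 18,  u[2] = 6,  u[3] = 14,  u[4] = 14,  u[5] = 10,  u[6] = 18,  u[7] = 14,  u[8] = 18,  u[9] = 2,  u[10] = 2,  u[11] = 10,  u[12] = 14,  u[13] = 2,  u[14] = 14,  u[15] = 6,  u[16] = 6,  u[17] = 10,  u[18] = 2,  u[19] = 6,  u[20] = 2,  u[21] = 18,  u[22] = 18,  u[23] = 10,  u[24] = 6,  u[25] = 18.
Since (u[24], u[25]) = (u[0], u[1]) = (6, 18) (two consecutive terms determine the rest), the sequence is periodic with period 24.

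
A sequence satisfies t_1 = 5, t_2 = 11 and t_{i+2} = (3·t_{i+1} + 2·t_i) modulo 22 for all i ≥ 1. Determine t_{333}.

21

We have t_1 = 5,  t_2 = 11,  t_3 = 21,  t_4 = 19,  t_5 = 11,  t_6 = 5,  t_7 = 15,  t_8 = 11,  t_9 = 19,  t_{10} = 13,  t_{11} = 11,  t_{12} = 15,  t_{13} = 1,  t_{14} = 11,  t_{15} = 13,  t_{16} = 17,  t_{17} = 11,  t_{18} = 1,  t_{19} = 3,  t_{20} = 11,  t_{21} = 17,  t_{22} = 7,  t_{23} = 11,  t_{24} = 3,  t_{25} = 9,  t_{26} = 11,  t_{27} = 7,  t_{28} = 21,  t_{29} = 11,  t_{30} = 9,  t_{31} = 5,  t_{32} = 11.
The sequence repeats with period 30.
So t_{333} = t_{1 + ((333-1) mod 30)} = t_3 = 21.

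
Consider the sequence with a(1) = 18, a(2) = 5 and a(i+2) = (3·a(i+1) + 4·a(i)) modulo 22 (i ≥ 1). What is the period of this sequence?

10

a(1) = 18, a(2) = 5, a(3) = 21, a(4) = 17, a(5) = 3, a(6) = 11, a(7) = 1, a(8) = 3, a(9) = 13, a(10) = 7, a(11) = 7, a(12) = 5, a(13) = 21.
Since (a(12), a(13)) = (a(2), a(3)) = (5, 21) (two consecutive terms determine the rest), the sequence is eventually periodic: after a pre-period of length 1 it cycles with period 10.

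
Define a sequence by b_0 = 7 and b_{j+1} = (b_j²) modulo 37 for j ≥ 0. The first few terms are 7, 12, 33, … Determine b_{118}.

34

Listing terms: b_0 = 7, b_1 = 12, b_2 = 33, b_3 = 16, b_4 = 34, b_5 = 9, b_6 = 7.
The sequence repeats with period 6.
So b_{118} = b_{0 + ((118-0) mod 6)} = b_4 = 34.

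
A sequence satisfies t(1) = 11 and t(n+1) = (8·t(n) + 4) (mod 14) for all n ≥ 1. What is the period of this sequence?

t(1) = 11,  t(2) = 8,  t(3) = 12,  t(4) = 2,  t(5) = 6,  t(6) = 10,  t(7) = 0,  t(8) = 4,  t(9) = 8.
Since t(9) = t(2) = 8, the sequence is eventually periodic: after a pre-period of length 1 it cycles with period 7.

7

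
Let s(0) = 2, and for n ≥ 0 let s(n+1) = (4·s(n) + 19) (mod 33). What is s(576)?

s(0) = 2, s(1) = 27, s(2) = 28, s(3) = 32, s(4) = 15, s(5) = 13, s(6) = 5, s(7) = 6, s(8) = 10, s(9) = 26, s(10) = 24, s(11) = 16, s(12) = 17, s(13) = 21, s(14) = 4, s(15) = 2.
Since s(15) = s(0) = 2, the sequence is periodic with period 15.
(576 - 0) mod 15 = 6, so s(576) = s(6) = 5.

5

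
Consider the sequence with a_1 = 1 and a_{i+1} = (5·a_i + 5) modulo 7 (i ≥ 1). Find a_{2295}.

Listing terms: a_1 = 1,  a_2 = 3,  a_3 = 6,  a_4 = 0,  a_5 = 5,  a_6 = 2,  a_7 = 1.
Since a_7 = a_1 = 1, the sequence is periodic with period 6.
(2295 - 1) mod 6 = 2, so a_{2295} = a_3 = 6.

6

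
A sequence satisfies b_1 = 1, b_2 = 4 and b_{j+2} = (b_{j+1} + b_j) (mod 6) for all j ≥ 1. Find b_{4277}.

2

We have b_1 = 1, b_2 = 4, b_3 = 5, b_4 = 3, b_5 = 2, b_6 = 5, b_7 = 1, b_8 = 0, b_9 = 1, b_{10} = 1, b_{11} = 2, b_{12} = 3, b_{13} = 5, b_{14} = 2, b_{15} = 1, b_{16} = 3, b_{17} = 4, b_{18} = 1, b_{19} = 5, b_{20} = 0, b_{21} = 5, b_{22} = 5, b_{23} = 4, b_{24} = 3, b_{25} = 1, b_{26} = 4.
Since (b_{25}, b_{26}) = (b_1, b_2) = (1, 4) (two consecutive terms determine the rest), the sequence is periodic with period 24.
(4277 - 1) mod 24 = 4, so b_{4277} = b_5 = 2.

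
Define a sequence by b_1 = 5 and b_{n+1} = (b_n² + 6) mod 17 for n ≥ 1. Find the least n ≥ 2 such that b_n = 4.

5

Listing terms: b_1 = 5; b_2 = 14; b_3 = 15; b_4 = 10; b_5 = 4; b_6 = 5.
Since b_6 = b_1 = 5, the sequence is periodic with period 5.
The value 4 first appears (with n ≥ 2) at b_5.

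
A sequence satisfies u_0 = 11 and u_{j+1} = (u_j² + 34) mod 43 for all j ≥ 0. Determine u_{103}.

Computing terms: u_0 = 11, u_1 = 26, u_2 = 22, u_3 = 2, u_4 = 38, u_5 = 16, u_6 = 32, u_7 = 26.
Since u_7 = u_1 = 26, the sequence is eventually periodic: after a pre-period of length 1 it cycles with period 6.
For j ≥ 1, u_j depends only on (j - 1) mod 6. (103 - 1) mod 6 = 0, so u_{103} = u_1 = 26.

26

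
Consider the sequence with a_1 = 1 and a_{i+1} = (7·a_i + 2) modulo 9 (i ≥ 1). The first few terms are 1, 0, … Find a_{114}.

8

Listing terms: a_1 = 1, a_2 = 0, a_3 = 2, a_4 = 7, a_5 = 6, a_6 = 8, a_7 = 4, a_8 = 3, a_9 = 5, a_{10} = 1.
Since a_{10} = a_1 = 1, the sequence is periodic with period 9.
(114 - 1) mod 9 = 5, so a_{114} = a_6 = 8.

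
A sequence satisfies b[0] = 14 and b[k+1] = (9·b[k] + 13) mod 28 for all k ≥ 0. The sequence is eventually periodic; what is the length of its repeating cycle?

12

b[0] = 14, b[1] = 27, b[2] = 4, b[3] = 21, b[4] = 6, b[5] = 11, b[6] = 0, b[7] = 13, b[8] = 18, b[9] = 7, b[10] = 20, b[11] = 25, b[12] = 14.
The sequence repeats with period 12.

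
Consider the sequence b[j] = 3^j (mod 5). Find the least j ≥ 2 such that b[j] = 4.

2

Listing terms: b[1] = 3; b[2] = 4; b[3] = 2; b[4] = 1; b[5] = 3.
The sequence repeats with period 4.
The value 4 first appears (with j ≥ 2) at b[2].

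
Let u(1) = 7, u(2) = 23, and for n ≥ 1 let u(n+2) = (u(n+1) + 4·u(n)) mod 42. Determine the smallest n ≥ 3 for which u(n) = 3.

Listing terms: u(1) = 7, u(2) = 23, u(3) = 9, u(4) = 17, u(5) = 11, u(6) = 37, u(7) = 39, u(8) = 19, u(9) = 7, u(10) = 41, u(11) = 27, u(12) = 23, u(13) = 5, u(14) = 13, u(15) = 33, u(16) = 1, u(17) = 7, u(18) = 11, u(19) = 39, u(20) = 41, u(21) = 29, u(22) = 25, u(23) = 15, u(24) = 31, u(25) = 7, u(26) = 5, u(27) = 33, u(28) = 11, u(29) = 17, u(30) = 19, u(31) = 3, u(32) = 37, u(33) = 7, u(34) = 29, u(35) = 15, u(36) = 5, u(37) = 23, u(38) = 1, u(39) = 9, u(40) = 13, u(41) = 7, u(42) = 17, u(43) = 3, u(44) = 29, u(45) = 41, u(46) = 31, u(47) = 27, u(48) = 25, u(49) = 7, u(50) = 23.
Since (u(49), u(50)) = (u(1), u(2)) = (7, 23) (two consecutive terms determine the rest), the sequence is periodic with period 48.
The value 3 first appears (with n ≥ 3) at u(31).

31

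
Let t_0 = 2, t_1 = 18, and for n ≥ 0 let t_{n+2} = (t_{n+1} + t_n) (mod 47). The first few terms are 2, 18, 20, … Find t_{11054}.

We have t_0 = 2; t_1 = 18; t_2 = 20; t_3 = 38; t_4 = 11; t_5 = 2; t_6 = 13; t_7 = 15; t_8 = 28; t_9 = 43; t_{10} = 24; t_{11} = 20; t_{12} = 44; t_{13} = 17; t_{14} = 14; t_{15} = 31; t_{16} = 45; t_{17} = 29; t_{18} = 27; t_{19} = 9; t_{20} = 36; t_{21} = 45; t_{22} = 34; t_{23} = 32; t_{24} = 19; t_{25} = 4; t_{26} = 23; t_{27} = 27; t_{28} = 3; t_{29} = 30; t_{30} = 33; t_{31} = 16; t_{32} = 2; t_{33} = 18.
Since (t_{32}, t_{33}) = (t_0, t_1) = (2, 18) (two consecutive terms determine the rest), the sequence is periodic with period 32.
So t_{11054} = t_{0 + ((11054-0) mod 32)} = t_{14} = 14.

14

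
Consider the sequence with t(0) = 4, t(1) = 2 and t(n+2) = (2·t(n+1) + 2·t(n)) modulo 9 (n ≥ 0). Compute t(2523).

Listing terms: t(0) = 4,  t(1) = 2,  t(2) = 3,  t(3) = 1,  t(4) = 8,  t(5) = 0,  t(6) = 7,  t(7) = 5,  t(8) = 6,  t(9) = 4,  t(10) = 2.
Since (t(9), t(10)) = (t(0), t(1)) = (4, 2) (two consecutive terms determine the rest), the sequence is periodic with period 9.
So t(2523) = t(0 + ((2523-0) mod 9)) = t(3) = 1.

1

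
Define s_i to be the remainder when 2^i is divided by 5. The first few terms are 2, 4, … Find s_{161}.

We have s_1 = 2,  s_2 = 4,  s_3 = 3,  s_4 = 1,  s_5 = 2.
Since s_5 = s_1 = 2, the sequence is periodic with period 4.
(161 - 1) mod 4 = 0, so s_{161} = s_1 = 2.

2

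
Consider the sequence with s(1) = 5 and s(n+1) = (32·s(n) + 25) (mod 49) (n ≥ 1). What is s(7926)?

We have s(1) = 5, s(2) = 38, s(3) = 16, s(4) = 47, s(5) = 10, s(6) = 2, s(7) = 40, s(8) = 31, s(9) = 37, s(10) = 33, s(11) = 3, s(12) = 23, s(13) = 26, s(14) = 24, s(15) = 9, s(16) = 19, s(17) = 45, s(18) = 44, s(19) = 12, s(20) = 17, s(21) = 30, s(22) = 5.
The sequence repeats with period 21.
(7926 - 1) mod 21 = 8, so s(7926) = s(9) = 37.

37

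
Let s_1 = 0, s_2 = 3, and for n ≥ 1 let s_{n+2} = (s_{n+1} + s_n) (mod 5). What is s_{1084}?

1

Computing terms: s_1 = 0; s_2 = 3; s_3 = 3; s_4 = 1; s_5 = 4; s_6 = 0; s_7 = 4; s_8 = 4; s_9 = 3; s_{10} = 2; s_{11} = 0; s_{12} = 2; s_{13} = 2; s_{14} = 4; s_{15} = 1; s_{16} = 0; s_{17} = 1; s_{18} = 1; s_{19} = 2; s_{20} = 3; s_{21} = 0; s_{22} = 3.
Since (s_{21}, s_{22}) = (s_1, s_2) = (0, 3) (two consecutive terms determine the rest), the sequence is periodic with period 20.
So s_{1084} = s_{1 + ((1084-1) mod 20)} = s_4 = 1.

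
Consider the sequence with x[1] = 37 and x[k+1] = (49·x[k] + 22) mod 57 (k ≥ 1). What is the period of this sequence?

3

Computing terms: x[1] = 37, x[2] = 11, x[3] = 48, x[4] = 37.
Since x[4] = x[1] = 37, the sequence is periodic with period 3.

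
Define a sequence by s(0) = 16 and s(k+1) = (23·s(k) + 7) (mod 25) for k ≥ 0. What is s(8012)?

6

s(0) = 16,  s(1) = 0,  s(2) = 7,  s(3) = 18,  s(4) = 21,  s(5) = 15,  s(6) = 2,  s(7) = 3,  s(8) = 1,  s(9) = 5,  s(10) = 22,  s(11) = 13,  s(12) = 6,  s(13) = 20,  s(14) = 17,  s(15) = 23,  s(16) = 11,  s(17) = 10,  s(18) = 12,  s(19) = 8,  s(20) = 16.
The sequence repeats with period 20.
So s(8012) = s(0 + ((8012-0) mod 20)) = s(12) = 6.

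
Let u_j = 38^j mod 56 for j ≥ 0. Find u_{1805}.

40

Computing terms: u_0 = 1,  u_1 = 38,  u_2 = 44,  u_3 = 48,  u_4 = 32,  u_5 = 40,  u_6 = 8,  u_7 = 24,  u_8 = 16,  u_9 = 48.
Since u_9 = u_3 = 48, the sequence is eventually periodic: after a pre-period of length 3 it cycles with period 6.
For j ≥ 3, u_j depends only on (j - 3) mod 6. (1805 - 3) mod 6 = 2, so u_{1805} = u_5 = 40.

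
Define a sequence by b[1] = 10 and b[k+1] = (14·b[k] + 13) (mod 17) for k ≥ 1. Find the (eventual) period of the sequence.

Listing terms: b[1] = 10; b[2] = 0; b[3] = 13; b[4] = 8; b[5] = 6; b[6] = 12; b[7] = 11; b[8] = 14; b[9] = 5; b[10] = 15; b[11] = 2; b[12] = 7; b[13] = 9; b[14] = 3; b[15] = 4; b[16] = 1; b[17] = 10.
Since b[17] = b[1] = 10, the sequence is periodic with period 16.

16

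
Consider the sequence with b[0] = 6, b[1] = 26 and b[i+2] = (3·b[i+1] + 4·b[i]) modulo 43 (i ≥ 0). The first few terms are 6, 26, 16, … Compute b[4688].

Computing terms: b[0] = 6,  b[1] = 26,  b[2] = 16,  b[3] = 23,  b[4] = 4,  b[5] = 18,  b[6] = 27,  b[7] = 24,  b[8] = 8,  b[9] = 34,  b[10] = 5,  b[11] = 22,  b[12] = 0,  b[13] = 2,  b[14] = 6,  b[15] = 26.
The sequence repeats with period 14.
So b[4688] = b[0 + ((4688-0) mod 14)] = b[12] = 0.

0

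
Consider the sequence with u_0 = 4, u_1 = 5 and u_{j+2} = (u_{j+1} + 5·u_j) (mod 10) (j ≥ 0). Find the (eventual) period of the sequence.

u_0 = 4, u_1 = 5, u_2 = 5, u_3 = 0, u_4 = 5, u_5 = 5.
Since (u_4, u_5) = (u_1, u_2) = (5, 5) (two consecutive terms determine the rest), the sequence is eventually periodic: after a pre-period of length 1 it cycles with period 3.

3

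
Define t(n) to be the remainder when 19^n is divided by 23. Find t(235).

20

t(1) = 19, t(2) = 16, t(3) = 5, t(4) = 3, t(5) = 11, t(6) = 2, t(7) = 15, t(8) = 9, t(9) = 10, t(10) = 6, t(11) = 22, t(12) = 4, t(13) = 7, t(14) = 18, t(15) = 20, t(16) = 12, t(17) = 21, t(18) = 8, t(19) = 14, t(20) = 13, t(21) = 17, t(22) = 1, t(23) = 19.
Since t(23) = t(1) = 19, the sequence is periodic with period 22.
(235 - 1) mod 22 = 14, so t(235) = t(15) = 20.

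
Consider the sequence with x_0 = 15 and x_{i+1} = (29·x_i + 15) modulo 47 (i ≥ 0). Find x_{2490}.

Listing terms: x_0 = 15; x_1 = 27; x_2 = 46; x_3 = 33; x_4 = 32; x_5 = 3; x_6 = 8; x_7 = 12; x_8 = 34; x_9 = 14; x_{10} = 45; x_{11} = 4; x_{12} = 37; x_{13} = 7; x_{14} = 30; x_{15} = 39; x_{16} = 18; x_{17} = 20; x_{18} = 31; x_{19} = 21; x_{20} = 13; x_{21} = 16; x_{22} = 9; x_{23} = 41; x_{24} = 29; x_{25} = 10; x_{26} = 23; x_{27} = 24; x_{28} = 6; x_{29} = 1; x_{30} = 44; x_{31} = 22; x_{32} = 42; x_{33} = 11; x_{34} = 5; x_{35} = 19; x_{36} = 2; x_{37} = 26; x_{38} = 17; x_{39} = 38; x_{40} = 36; x_{41} = 25; x_{42} = 35; x_{43} = 43; x_{44} = 40; x_{45} = 0; x_{46} = 15.
Since x_{46} = x_0 = 15, the sequence is periodic with period 46.
(2490 - 0) mod 46 = 6, so x_{2490} = x_6 = 8.

8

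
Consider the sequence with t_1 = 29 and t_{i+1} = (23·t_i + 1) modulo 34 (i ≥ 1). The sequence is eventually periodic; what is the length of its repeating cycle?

t_1 = 29,  t_2 = 22,  t_3 = 31,  t_4 = 0,  t_5 = 1,  t_6 = 24,  t_7 = 9,  t_8 = 4,  t_9 = 25,  t_{10} = 32,  t_{11} = 23,  t_{12} = 20,  t_{13} = 19,  t_{14} = 30,  t_{15} = 11,  t_{16} = 16,  t_{17} = 29.
The sequence repeats with period 16.

16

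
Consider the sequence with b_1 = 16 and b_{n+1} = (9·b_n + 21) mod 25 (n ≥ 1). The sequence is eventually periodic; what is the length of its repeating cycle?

10

Computing terms: b_1 = 16,  b_2 = 15,  b_3 = 6,  b_4 = 0,  b_5 = 21,  b_6 = 10,  b_7 = 11,  b_8 = 20,  b_9 = 1,  b_{10} = 5,  b_{11} = 16.
Since b_{11} = b_1 = 16, the sequence is periodic with period 10.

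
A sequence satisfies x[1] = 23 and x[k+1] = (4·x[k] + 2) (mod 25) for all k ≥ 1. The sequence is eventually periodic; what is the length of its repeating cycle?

Computing terms: x[1] = 23; x[2] = 19; x[3] = 3; x[4] = 14; x[5] = 8; x[6] = 9; x[7] = 13; x[8] = 4; x[9] = 18; x[10] = 24; x[11] = 23.
The sequence repeats with period 10.

10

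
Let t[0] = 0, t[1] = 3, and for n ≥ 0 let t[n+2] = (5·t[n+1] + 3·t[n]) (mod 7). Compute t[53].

1

t[0] = 0, t[1] = 3, t[2] = 1, t[3] = 0, t[4] = 3.
The sequence repeats with period 3.
(53 - 0) mod 3 = 2, so t[53] = t[2] = 1.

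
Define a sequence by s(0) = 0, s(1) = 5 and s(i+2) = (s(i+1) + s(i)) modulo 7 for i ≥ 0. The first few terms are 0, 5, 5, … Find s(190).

2

Listing terms: s(0) = 0,  s(1) = 5,  s(2) = 5,  s(3) = 3,  s(4) = 1,  s(5) = 4,  s(6) = 5,  s(7) = 2,  s(8) = 0,  s(9) = 2,  s(10) = 2,  s(11) = 4,  s(12) = 6,  s(13) = 3,  s(14) = 2,  s(15) = 5,  s(16) = 0,  s(17) = 5.
The sequence repeats with period 16.
So s(190) = s(0 + ((190-0) mod 16)) = s(14) = 2.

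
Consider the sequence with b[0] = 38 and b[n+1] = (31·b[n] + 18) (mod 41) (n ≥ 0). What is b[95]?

10

We have b[0] = 38, b[1] = 7, b[2] = 30, b[3] = 5, b[4] = 9, b[5] = 10, b[6] = 0, b[7] = 18, b[8] = 2, b[9] = 39, b[10] = 38.
The sequence repeats with period 10.
(95 - 0) mod 10 = 5, so b[95] = b[5] = 10.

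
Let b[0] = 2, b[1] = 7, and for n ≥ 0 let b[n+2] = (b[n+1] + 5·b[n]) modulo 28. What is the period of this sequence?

42

Computing terms: b[0] = 2,  b[1] = 7,  b[2] = 17,  b[3] = 24,  b[4] = 25,  b[5] = 5,  b[6] = 18,  b[7] = 15,  b[8] = 21,  b[9] = 12,  b[10] = 5,  b[11] = 9,  b[12] = 6,  b[13] = 23,  b[14] = 25,  b[15] = 0,  b[16] = 13,  b[17] = 13,  b[18] = 22,  b[19] = 3,  b[20] = 1,  b[21] = 16,  b[22] = 21,  b[23] = 17,  b[24] = 10,  b[25] = 11,  b[26] = 5,  b[27] = 4,  b[28] = 1,  b[29] = 21,  b[30] = 26,  b[31] = 19,  b[32] = 9,  b[33] = 20,  b[34] = 9,  b[35] = 25,  b[36] = 14,  b[37] = 27,  b[38] = 13,  b[39] = 8,  b[40] = 17,  b[41] = 1,  b[42] = 2,  b[43] = 7.
Since (b[42], b[43]) = (b[0], b[1]) = (2, 7) (two consecutive terms determine the rest), the sequence is periodic with period 42.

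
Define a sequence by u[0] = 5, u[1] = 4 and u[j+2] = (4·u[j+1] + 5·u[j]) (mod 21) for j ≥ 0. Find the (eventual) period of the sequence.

Listing terms: u[0] = 5; u[1] = 4; u[2] = 20; u[3] = 16; u[4] = 17; u[5] = 1; u[6] = 5; u[7] = 4.
Since (u[6], u[7]) = (u[0], u[1]) = (5, 4) (two consecutive terms determine the rest), the sequence is periodic with period 6.

6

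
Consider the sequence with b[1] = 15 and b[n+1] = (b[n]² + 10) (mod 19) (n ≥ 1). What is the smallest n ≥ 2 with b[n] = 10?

7

We have b[1] = 15; b[2] = 7; b[3] = 2; b[4] = 14; b[5] = 16; b[6] = 0; b[7] = 10; b[8] = 15.
The sequence repeats with period 7.
The value 10 first appears (with n ≥ 2) at b[7].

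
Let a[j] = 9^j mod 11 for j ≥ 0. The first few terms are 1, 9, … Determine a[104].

a[0] = 1; a[1] = 9; a[2] = 4; a[3] = 3; a[4] = 5; a[5] = 1.
The sequence repeats with period 5.
So a[104] = a[0 + ((104-0) mod 5)] = a[4] = 5.

5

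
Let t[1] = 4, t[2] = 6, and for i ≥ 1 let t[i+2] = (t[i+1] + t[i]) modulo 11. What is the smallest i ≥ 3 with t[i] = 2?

Computing terms: t[1] = 4, t[2] = 6, t[3] = 10, t[4] = 5, t[5] = 4, t[6] = 9, t[7] = 2, t[8] = 0, t[9] = 2, t[10] = 2, t[11] = 4, t[12] = 6.
The sequence repeats with period 10.
The value 2 first appears (with i ≥ 3) at t[7].

7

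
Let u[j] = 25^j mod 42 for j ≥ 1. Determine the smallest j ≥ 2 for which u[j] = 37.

2

Computing terms: u[1] = 25,  u[2] = 37,  u[3] = 1,  u[4] = 25.
The sequence repeats with period 3.
The value 37 first appears (with j ≥ 2) at u[2].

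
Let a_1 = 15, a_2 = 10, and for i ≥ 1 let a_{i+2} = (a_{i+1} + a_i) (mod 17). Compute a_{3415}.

a_1 = 15; a_2 = 10; a_3 = 8; a_4 = 1; a_5 = 9; a_6 = 10; a_7 = 2; a_8 = 12; a_9 = 14; a_{10} = 9; a_{11} = 6; a_{12} = 15; a_{13} = 4; a_{14} = 2; a_{15} = 6; a_{16} = 8; a_{17} = 14; a_{18} = 5; a_{19} = 2; a_{20} = 7; a_{21} = 9; a_{22} = 16; a_{23} = 8; a_{24} = 7; a_{25} = 15; a_{26} = 5; a_{27} = 3; a_{28} = 8; a_{29} = 11; a_{30} = 2; a_{31} = 13; a_{32} = 15; a_{33} = 11; a_{34} = 9; a_{35} = 3; a_{36} = 12; a_{37} = 15; a_{38} = 10.
The sequence repeats with period 36.
So a_{3415} = a_{1 + ((3415-1) mod 36)} = a_{31} = 13.

13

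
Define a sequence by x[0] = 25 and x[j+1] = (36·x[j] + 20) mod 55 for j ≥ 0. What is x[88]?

We have x[0] = 25; x[1] = 40; x[2] = 30; x[3] = 0; x[4] = 20; x[5] = 25.
Since x[5] = x[0] = 25, the sequence is periodic with period 5.
So x[88] = x[0 + ((88-0) mod 5)] = x[3] = 0.

0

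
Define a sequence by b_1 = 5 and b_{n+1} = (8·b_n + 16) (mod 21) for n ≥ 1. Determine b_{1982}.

Listing terms: b_1 = 5, b_2 = 14, b_3 = 2, b_4 = 11, b_5 = 20, b_6 = 8, b_7 = 17, b_8 = 5.
Since b_8 = b_1 = 5, the sequence is periodic with period 7.
(1982 - 1) mod 7 = 0, so b_{1982} = b_1 = 5.

5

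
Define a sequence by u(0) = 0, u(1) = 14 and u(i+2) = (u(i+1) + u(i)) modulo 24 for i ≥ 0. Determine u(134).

Listing terms: u(0) = 0, u(1) = 14, u(2) = 14, u(3) = 4, u(4) = 18, u(5) = 22, u(6) = 16, u(7) = 14, u(8) = 6, u(9) = 20, u(10) = 2, u(11) = 22, u(12) = 0, u(13) = 22, u(14) = 22, u(15) = 20, u(16) = 18, u(17) = 14, u(18) = 8, u(19) = 22, u(20) = 6, u(21) = 4, u(22) = 10, u(23) = 14, u(24) = 0, u(25) = 14.
The sequence repeats with period 24.
So u(134) = u(0 + ((134-0) mod 24)) = u(14) = 22.

22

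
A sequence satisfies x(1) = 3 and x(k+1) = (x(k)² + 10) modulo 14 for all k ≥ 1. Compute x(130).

3

Computing terms: x(1) = 3,  x(2) = 5,  x(3) = 7,  x(4) = 3.
Since x(4) = x(1) = 3, the sequence is periodic with period 3.
So x(130) = x(1 + ((130-1) mod 3)) = x(1) = 3.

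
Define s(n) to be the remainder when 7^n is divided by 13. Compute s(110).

10

s(0) = 1, s(1) = 7, s(2) = 10, s(3) = 5, s(4) = 9, s(5) = 11, s(6) = 12, s(7) = 6, s(8) = 3, s(9) = 8, s(10) = 4, s(11) = 2, s(12) = 1.
Since s(12) = s(0) = 1, the sequence is periodic with period 12.
So s(110) = s(0 + ((110-0) mod 12)) = s(2) = 10.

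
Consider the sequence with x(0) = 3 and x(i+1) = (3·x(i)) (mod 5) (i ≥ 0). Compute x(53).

4

Listing terms: x(0) = 3; x(1) = 4; x(2) = 2; x(3) = 1; x(4) = 3.
The sequence repeats with period 4.
So x(53) = x(0 + ((53-0) mod 4)) = x(1) = 4.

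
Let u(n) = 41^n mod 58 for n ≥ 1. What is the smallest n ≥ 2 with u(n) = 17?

3

Listing terms: u(1) = 41, u(2) = 57, u(3) = 17, u(4) = 1, u(5) = 41.
Since u(5) = u(1) = 41, the sequence is periodic with period 4.
The value 17 first appears (with n ≥ 2) at u(3).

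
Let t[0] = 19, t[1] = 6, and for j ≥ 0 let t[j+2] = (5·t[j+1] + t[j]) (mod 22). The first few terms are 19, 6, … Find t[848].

9

Listing terms: t[0] = 19,  t[1] = 6,  t[2] = 5,  t[3] = 9,  t[4] = 6,  t[5] = 17,  t[6] = 3,  t[7] = 10,  t[8] = 9,  t[9] = 11,  t[10] = 20,  t[11] = 1,  t[12] = 3,  t[13] = 16,  t[14] = 17,  t[15] = 13,  t[16] = 16,  t[17] = 5,  t[18] = 19,  t[19] = 12,  t[20] = 13,  t[21] = 11,  t[22] = 2,  t[23] = 21,  t[24] = 19,  t[25] = 6.
Since (t[24], t[25]) = (t[0], t[1]) = (19, 6) (two consecutive terms determine the rest), the sequence is periodic with period 24.
So t[848] = t[0 + ((848-0) mod 24)] = t[8] = 9.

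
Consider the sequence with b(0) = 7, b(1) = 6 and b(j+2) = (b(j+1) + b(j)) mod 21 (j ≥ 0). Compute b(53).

9

b(0) = 7,  b(1) = 6,  b(2) = 13,  b(3) = 19,  b(4) = 11,  b(5) = 9,  b(6) = 20,  b(7) = 8,  b(8) = 7,  b(9) = 15,  b(10) = 1,  b(11) = 16,  b(12) = 17,  b(13) = 12,  b(14) = 8,  b(15) = 20,  b(16) = 7,  b(17) = 6.
Since (b(16), b(17)) = (b(0), b(1)) = (7, 6) (two consecutive terms determine the rest), the sequence is periodic with period 16.
(53 - 0) mod 16 = 5, so b(53) = b(5) = 9.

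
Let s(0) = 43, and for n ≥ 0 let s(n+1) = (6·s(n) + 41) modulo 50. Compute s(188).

11

We have s(0) = 43; s(1) = 49; s(2) = 35; s(3) = 1; s(4) = 47; s(5) = 23; s(6) = 29; s(7) = 15; s(8) = 31; s(9) = 27; s(10) = 3; s(11) = 9; s(12) = 45; s(13) = 11; s(14) = 7; s(15) = 33; s(16) = 39; s(17) = 25; s(18) = 41; s(19) = 37; s(20) = 13; s(21) = 19; s(22) = 5; s(23) = 21; s(24) = 17; s(25) = 43.
The sequence repeats with period 25.
So s(188) = s(0 + ((188-0) mod 25)) = s(13) = 11.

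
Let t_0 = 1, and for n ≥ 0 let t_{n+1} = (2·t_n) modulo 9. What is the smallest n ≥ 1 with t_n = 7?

4

Computing terms: t_0 = 1, t_1 = 2, t_2 = 4, t_3 = 8, t_4 = 7, t_5 = 5, t_6 = 1.
The sequence repeats with period 6.
The value 7 first appears (with n ≥ 1) at t_4.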